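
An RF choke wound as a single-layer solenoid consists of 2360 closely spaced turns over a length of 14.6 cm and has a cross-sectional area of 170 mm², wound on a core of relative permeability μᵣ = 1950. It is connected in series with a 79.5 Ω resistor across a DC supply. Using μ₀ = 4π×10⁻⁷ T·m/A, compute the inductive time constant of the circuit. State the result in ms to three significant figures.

τ ≈ 200 ms

A = 170 mm² = 1.700×10^-4 m².
L = μ₀μᵣN²A/ℓ = (4π×10⁻⁷)(1950)(2360)²(1.700×10^-4)/(0.146) = 15.89 H.
τ = L/R = (15.89)/(79.5) = 0.1999 s.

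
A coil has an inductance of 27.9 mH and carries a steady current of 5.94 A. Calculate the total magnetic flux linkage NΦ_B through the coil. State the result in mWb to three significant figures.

From L = NΦ_B/I, the flux linkage is NΦ_B = LI.
NΦ_B = (2.790×10^-2 H)(5.94 A) = 0.1657 Wb.

NΦ_B ≈ 166 mWb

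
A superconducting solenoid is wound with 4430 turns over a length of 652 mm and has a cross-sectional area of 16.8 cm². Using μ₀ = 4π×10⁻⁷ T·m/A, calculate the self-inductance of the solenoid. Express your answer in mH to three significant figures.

A = 16.8 cm² = 1.680×10^-3 m².
For a long solenoid, L = μ₀N²A/ℓ.
L = (4π×10⁻⁷)(4430)²(1.680×10^-3)/(0.652 m) = 6.354×10^-2 H.

L ≈ 63.5 mH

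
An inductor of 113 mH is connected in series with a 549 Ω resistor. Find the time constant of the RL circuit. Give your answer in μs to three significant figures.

τ ≈ 206 μs

τ = L/R = (0.113 H)/(549 Ω) = 2.058×10^-4 s.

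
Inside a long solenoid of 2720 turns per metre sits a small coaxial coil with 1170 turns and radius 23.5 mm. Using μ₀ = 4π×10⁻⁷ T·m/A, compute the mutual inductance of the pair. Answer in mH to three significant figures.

The outer solenoid produces a uniform field B₁ = μ₀n₁I₁ across the inner coil,
so the flux linkage is N₂Φ = N₂B₁A₂ = μ₀n₁N₂A₂·I₁, giving M = μ₀n₁N₂A₂.
A₂ = πr² = π(2.350×10^-2 m)² = 1.7349×10^-3 m².
M = (4π×10⁻⁷)(2720)(1170)(1.7349×10^-3) = 6.938×10^-3 H.

M ≈ 6.94 mH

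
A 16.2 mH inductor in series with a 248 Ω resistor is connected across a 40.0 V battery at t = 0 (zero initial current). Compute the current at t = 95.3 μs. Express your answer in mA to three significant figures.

τ = L/R = 1.620×10^-2/248 = 6.532×10^-5 s; final current I_∞ = ε/R = 40.0/248 = 0.1613 A.
I(t) = I_∞(1 − e^(−t/τ)) with t/τ = 1.459.
I = (0.1613)(1 − e^(−1.459)) = 0.1238 A.

I ≈ 124 mA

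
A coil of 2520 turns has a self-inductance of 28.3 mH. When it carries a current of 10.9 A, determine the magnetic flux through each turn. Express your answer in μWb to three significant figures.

From L = NΦ_B/I, the flux per turn is Φ_B = LI/N.
Φ_B = (2.830×10^-2 H)(10.9 A)/2520 = 1.224×10^-4 Wb.

Φ_B ≈ 122 μWb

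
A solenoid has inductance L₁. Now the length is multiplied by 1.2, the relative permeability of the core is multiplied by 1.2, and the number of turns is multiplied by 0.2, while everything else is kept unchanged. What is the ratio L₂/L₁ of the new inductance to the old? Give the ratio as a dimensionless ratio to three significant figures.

For a solenoid, L ∝ μᵣN²A/ℓ.
L₂/L₁ = (1.2)^-1 × (1.2) × (0.2)^2 = 0.0400.

L₂/L₁ = 0.0400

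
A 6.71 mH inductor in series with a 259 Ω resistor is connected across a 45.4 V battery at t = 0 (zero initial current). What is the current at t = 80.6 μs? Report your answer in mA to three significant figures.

I ≈ 167 mA

τ = L/R = 6.710×10^-3/259 = 2.591×10^-5 s; final current I_∞ = ε/R = 45.4/259 = 0.1753 A.
I(t) = I_∞(1 − e^(−t/τ)) with t/τ = 3.111.
I = (0.1753)(1 − e^(−3.111)) = 0.16748 A.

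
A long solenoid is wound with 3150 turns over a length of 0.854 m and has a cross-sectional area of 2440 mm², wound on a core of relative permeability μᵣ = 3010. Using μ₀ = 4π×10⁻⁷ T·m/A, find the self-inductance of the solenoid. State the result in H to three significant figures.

L ≈ 107 H

A = 2440 mm² = 2.440×10^-3 m².
For a long solenoid, L = μ₀μᵣN²A/ℓ.
L = (4π×10⁻⁷)(3010)(3150)²(2.440×10^-3)/(0.854 m) = 107.2 H.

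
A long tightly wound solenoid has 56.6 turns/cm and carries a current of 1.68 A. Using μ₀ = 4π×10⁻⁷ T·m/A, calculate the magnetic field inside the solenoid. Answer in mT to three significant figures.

B ≈ 11.9 mT

Inside a long solenoid, B = μ₀nI.
B = (4π×10⁻⁷)(5.660×10^3 m⁻¹)(1.68 A) = 1.1949×10^-2 T.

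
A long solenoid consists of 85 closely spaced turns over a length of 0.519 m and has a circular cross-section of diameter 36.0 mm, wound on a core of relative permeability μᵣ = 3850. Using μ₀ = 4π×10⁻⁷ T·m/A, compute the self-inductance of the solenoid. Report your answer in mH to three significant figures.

L ≈ 68.6 mH

A = π(d/2)² = π(1.800×10^-2 m)² = 1.018×10^-3 m².
For a long solenoid, L = μ₀μᵣN²A/ℓ.
L = (4π×10⁻⁷)(3850)(85)²(1.018×10^-3)/(0.519 m) = 6.855×10^-2 H.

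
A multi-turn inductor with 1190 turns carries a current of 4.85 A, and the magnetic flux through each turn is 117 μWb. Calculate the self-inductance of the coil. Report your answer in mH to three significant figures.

Self-inductance is defined by L = NΦ_B/I (flux linkage over current).
L = (1190)(1.170×10^-4 Wb)/(4.85 A) = 2.871×10^-2 H.

L ≈ 28.7 mH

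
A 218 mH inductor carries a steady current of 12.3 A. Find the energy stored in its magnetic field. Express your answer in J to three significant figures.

U ≈ 16.5 J

Stored magnetic energy: U = ½LI².
U = ½(0.218 H)(12.3 A)² = 16.49 J.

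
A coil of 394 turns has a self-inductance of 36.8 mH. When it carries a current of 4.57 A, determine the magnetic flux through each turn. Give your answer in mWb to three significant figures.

Φ_B ≈ 0.427 mWb

From L = NΦ_B/I, the flux per turn is Φ_B = LI/N.
Φ_B = (3.680×10^-2 H)(4.57 A)/394 = 4.268×10^-4 Wb.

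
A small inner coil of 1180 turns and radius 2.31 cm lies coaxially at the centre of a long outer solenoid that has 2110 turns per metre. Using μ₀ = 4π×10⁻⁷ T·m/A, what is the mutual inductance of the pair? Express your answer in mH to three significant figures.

M ≈ 5.25 mH

The outer solenoid produces a uniform field B₁ = μ₀n₁I₁ across the inner coil,
so the flux linkage is N₂Φ = N₂B₁A₂ = μ₀n₁N₂A₂·I₁, giving M = μ₀n₁N₂A₂.
A₂ = πr² = π(2.310×10^-2 m)² = 1.676×10^-3 m².
M = (4π×10⁻⁷)(2110)(1180)(1.676×10^-3) = 5.245×10^-3 H.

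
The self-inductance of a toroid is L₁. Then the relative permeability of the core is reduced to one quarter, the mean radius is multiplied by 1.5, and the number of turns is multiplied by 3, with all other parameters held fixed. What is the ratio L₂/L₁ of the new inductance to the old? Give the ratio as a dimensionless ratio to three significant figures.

L₂/L₁ = 1.50

For a toroid, L ∝ μᵣN²A/R.
L₂/L₁ = (0.25) × (1.5)^-1 × (3)^2 = 1.50.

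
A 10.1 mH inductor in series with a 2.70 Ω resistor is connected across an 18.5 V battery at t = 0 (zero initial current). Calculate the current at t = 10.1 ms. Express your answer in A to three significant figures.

I ≈ 6.39 A

τ = L/R = 1.010×10^-2/2.70 = 3.741×10^-3 s; final current I_∞ = ε/R = 18.5/2.70 = 6.852 A.
I(t) = I_∞(1 − e^(−t/τ)) with t/τ = 2.700.
I = (6.852)(1 − e^(−2.700)) = 6.391 A.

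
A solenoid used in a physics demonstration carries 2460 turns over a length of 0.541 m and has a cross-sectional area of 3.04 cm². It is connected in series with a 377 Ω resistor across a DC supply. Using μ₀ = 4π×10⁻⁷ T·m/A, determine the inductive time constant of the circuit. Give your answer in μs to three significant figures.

τ ≈ 11.3 μs

A = 3.04 cm² = 3.040×10^-4 m².
L = μ₀N²A/ℓ = (4π×10⁻⁷)(2460)²(3.040×10^-4)/(0.541) = 4.273×10^-3 H.
τ = L/R = (4.273×10^-3)/(377) = 1.133×10^-5 s.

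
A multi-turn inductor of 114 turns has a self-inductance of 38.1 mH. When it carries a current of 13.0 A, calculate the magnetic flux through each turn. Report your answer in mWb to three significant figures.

From L = NΦ_B/I, the flux per turn is Φ_B = LI/N.
Φ_B = (3.810×10^-2 H)(13.0 A)/114 = 4.3447×10^-3 Wb.

Φ_B ≈ 4.34 mWb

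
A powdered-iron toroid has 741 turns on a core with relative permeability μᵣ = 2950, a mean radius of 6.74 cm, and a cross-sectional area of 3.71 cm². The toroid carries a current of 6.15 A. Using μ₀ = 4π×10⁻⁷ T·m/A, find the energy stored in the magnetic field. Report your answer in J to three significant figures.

L = μ₀μᵣN²A/(2πR) = (4π×10⁻⁷)(2950)(741)²(3.710×10^-4)/(2π×6.740×10^-2) = 1.783 H.
U = ½LI² = ½(1.783)(6.15)² = 33.72 J.

U ≈ 33.7 J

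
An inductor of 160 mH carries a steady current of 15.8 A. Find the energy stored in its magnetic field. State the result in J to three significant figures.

U ≈ 20.0 J

Stored magnetic energy: U = ½LI².
U = ½(0.16 H)(15.8 A)² = 19.97 J.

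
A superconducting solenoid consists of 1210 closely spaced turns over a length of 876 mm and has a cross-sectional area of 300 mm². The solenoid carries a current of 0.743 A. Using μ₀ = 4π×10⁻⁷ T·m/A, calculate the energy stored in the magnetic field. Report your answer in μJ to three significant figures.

A = 300 mm² = 3.000×10^-4 m².
L = μ₀N²A/ℓ = (4π×10⁻⁷)(1210)²(3.000×10^-4)/(0.876) = 6.301×10^-4 H.
U = ½LI² = ½(6.301×10^-4)(0.743)² = 1.739×10^-4 J.

U ≈ 174 μJ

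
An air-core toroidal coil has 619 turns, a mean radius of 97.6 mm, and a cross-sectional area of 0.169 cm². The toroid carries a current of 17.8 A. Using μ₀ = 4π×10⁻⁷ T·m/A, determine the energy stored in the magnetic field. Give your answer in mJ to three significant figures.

U ≈ 2.10 mJ

L = μ₀N²A/(2πR) = (4π×10⁻⁷)(619)²(1.690×10^-5)/(2π×9.760×10^-2) = 1.327×10^-5 H.
U = ½LI² = ½(1.327×10^-5)(17.8)² = 2.102×10^-3 J.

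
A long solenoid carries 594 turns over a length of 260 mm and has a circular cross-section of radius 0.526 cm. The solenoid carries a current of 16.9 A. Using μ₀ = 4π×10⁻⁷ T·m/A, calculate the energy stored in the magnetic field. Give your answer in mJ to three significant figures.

U ≈ 21.2 mJ

A = πr² = π(5.260×10^-3 m)² = 8.692×10^-5 m².
L = μ₀N²A/ℓ = (4π×10⁻⁷)(594)²(8.692×10^-5)/(0.26) = 1.482×10^-4 H.
U = ½LI² = ½(1.482×10^-4)(16.9)² = 2.117×10^-2 J.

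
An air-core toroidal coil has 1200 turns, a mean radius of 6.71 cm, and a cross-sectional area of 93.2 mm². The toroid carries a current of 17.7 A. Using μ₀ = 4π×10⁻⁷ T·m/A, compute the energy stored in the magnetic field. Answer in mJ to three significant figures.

L = μ₀N²A/(2πR) = (4π×10⁻⁷)(1200)²(9.320×10^-5)/(2π×6.710×10^-2) = 4.000×10^-4 H.
U = ½LI² = ½(4.000×10^-4)(17.7)² = 6.266×10^-2 J.

U ≈ 62.7 mJ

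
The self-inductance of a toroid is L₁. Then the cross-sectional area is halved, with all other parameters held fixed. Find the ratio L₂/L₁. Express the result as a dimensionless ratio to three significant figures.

L₂/L₁ = 0.500

For a toroid, L ∝ μᵣN²A/R.
L₂/L₁ = (0.5) = 0.500.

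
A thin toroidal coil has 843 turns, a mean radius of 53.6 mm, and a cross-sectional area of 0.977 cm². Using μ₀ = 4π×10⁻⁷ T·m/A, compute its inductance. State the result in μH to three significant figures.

For a thin toroid, L = μ₀N²A/(2πR).
L = (4π×10⁻⁷)(843)²(9.770×10^-5) / (2π×5.360×10^-2 m) = 2.591×10^-4 H.

L ≈ 259 μH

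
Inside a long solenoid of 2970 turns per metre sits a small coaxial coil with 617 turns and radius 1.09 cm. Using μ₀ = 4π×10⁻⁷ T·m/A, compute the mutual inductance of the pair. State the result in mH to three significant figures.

M ≈ 0.860 mH

The outer solenoid produces a uniform field B₁ = μ₀n₁I₁ across the inner coil,
so the flux linkage is N₂Φ = N₂B₁A₂ = μ₀n₁N₂A₂·I₁, giving M = μ₀n₁N₂A₂.
A₂ = πr² = π(1.090×10^-2 m)² = 3.733×10^-4 m².
M = (4π×10⁻⁷)(2970)(617)(3.733×10^-4) = 8.595×10^-4 H.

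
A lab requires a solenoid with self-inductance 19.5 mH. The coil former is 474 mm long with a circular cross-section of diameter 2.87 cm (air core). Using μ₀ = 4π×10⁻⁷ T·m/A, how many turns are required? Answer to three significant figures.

A = π(d/2)² = π(1.435×10^-2 m)² = 6.469×10^-4 m².
From L = μ₀N²A/ℓ, N = √(Lℓ / (μ₀A)).
N = √[(1.950×10^-2)(0.474) / ((4π×10⁻⁷)×6.469×10^-4)] = √(1.137×10^7) ≈ 3371.9.

N ≈ 3370 turns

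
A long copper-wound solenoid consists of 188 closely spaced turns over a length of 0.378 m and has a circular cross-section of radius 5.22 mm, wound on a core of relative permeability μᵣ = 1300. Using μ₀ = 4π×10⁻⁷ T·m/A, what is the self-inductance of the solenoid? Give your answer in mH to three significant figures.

L ≈ 13.1 mH

A = πr² = π(5.220×10^-3 m)² = 8.560×10^-5 m².
For a long solenoid, L = μ₀μᵣN²A/ℓ.
L = (4π×10⁻⁷)(1300)(188)²(8.560×10^-5)/(0.378 m) = 1.308×10^-2 H.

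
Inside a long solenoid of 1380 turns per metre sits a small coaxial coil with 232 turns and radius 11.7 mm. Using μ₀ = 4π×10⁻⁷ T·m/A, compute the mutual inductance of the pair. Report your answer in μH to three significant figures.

M ≈ 173 μH

The outer solenoid produces a uniform field B₁ = μ₀n₁I₁ across the inner coil,
so the flux linkage is N₂Φ = N₂B₁A₂ = μ₀n₁N₂A₂·I₁, giving M = μ₀n₁N₂A₂.
A₂ = πr² = π(1.170×10^-2 m)² = 4.301×10^-4 m².
M = (4π×10⁻⁷)(1380)(232)(4.301×10^-4) = 1.730×10^-4 H.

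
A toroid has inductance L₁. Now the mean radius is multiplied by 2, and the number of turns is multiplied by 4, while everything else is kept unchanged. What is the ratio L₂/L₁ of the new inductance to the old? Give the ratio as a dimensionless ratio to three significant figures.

L₂/L₁ = 8.00

For a toroid, L ∝ μᵣN²A/R.
L₂/L₁ = (2)^-1 × (4)^2 = 8.00.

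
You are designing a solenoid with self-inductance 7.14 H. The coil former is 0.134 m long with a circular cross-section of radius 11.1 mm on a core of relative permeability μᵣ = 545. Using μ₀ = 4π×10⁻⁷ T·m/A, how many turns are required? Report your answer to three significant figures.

N ≈ 1900 turns

A = πr² = π(1.110×10^-2 m)² = 3.871×10^-4 m².
From L = μ₀μᵣN²A/ℓ, N = √(Lℓ / (μ₀μᵣA)).
N = √[(7.14)(0.134) / ((4π×10⁻⁷)(545)×3.871×10^-4)] = √(3.609×10^6) ≈ 1899.8.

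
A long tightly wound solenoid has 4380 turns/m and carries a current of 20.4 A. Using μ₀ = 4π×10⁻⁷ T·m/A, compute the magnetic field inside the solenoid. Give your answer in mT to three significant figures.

Inside a long solenoid, B = μ₀nI.
B = (4π×10⁻⁷)(4.380×10^3 m⁻¹)(20.4 A) = 0.1123 T.

B ≈ 112 mT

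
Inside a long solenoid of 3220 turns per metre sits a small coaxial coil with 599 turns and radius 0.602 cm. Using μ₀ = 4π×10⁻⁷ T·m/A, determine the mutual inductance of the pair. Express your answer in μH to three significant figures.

M ≈ 276 μH

The outer solenoid produces a uniform field B₁ = μ₀n₁I₁ across the inner coil,
so the flux linkage is N₂Φ = N₂B₁A₂ = μ₀n₁N₂A₂·I₁, giving M = μ₀n₁N₂A₂.
A₂ = πr² = π(6.020×10^-3 m)² = 1.139×10^-4 m².
M = (4π×10⁻⁷)(3220)(599)(1.139×10^-4) = 2.760×10^-4 H.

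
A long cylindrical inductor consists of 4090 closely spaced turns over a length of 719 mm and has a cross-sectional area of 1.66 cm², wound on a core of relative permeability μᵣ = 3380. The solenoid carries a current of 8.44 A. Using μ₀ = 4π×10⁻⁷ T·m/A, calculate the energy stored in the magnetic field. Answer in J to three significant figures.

A = 1.66 cm² = 1.660×10^-4 m².
L = μ₀μᵣN²A/ℓ = (4π×10⁻⁷)(3380)(4090)²(1.660×10^-4)/(0.719) = 16.4 H.
U = ½LI² = ½(16.4)(8.44)² = 584.3 J.

U ≈ 584 J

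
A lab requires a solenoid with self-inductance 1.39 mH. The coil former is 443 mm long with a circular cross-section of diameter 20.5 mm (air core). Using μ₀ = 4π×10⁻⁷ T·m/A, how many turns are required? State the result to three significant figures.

A = π(d/2)² = π(1.025×10^-2 m)² = 3.301×10^-4 m².
From L = μ₀N²A/ℓ, N = √(Lℓ / (μ₀A)).
N = √[(1.390×10^-3)(0.443) / ((4π×10⁻⁷)×3.301×10^-4)] = √(1.4846×10^6) ≈ 1218.4.

N ≈ 1220 turns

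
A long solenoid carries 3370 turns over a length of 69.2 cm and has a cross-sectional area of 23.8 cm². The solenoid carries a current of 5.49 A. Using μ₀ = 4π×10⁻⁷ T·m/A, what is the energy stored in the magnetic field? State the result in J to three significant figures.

A = 23.8 cm² = 2.380×10^-3 m².
L = μ₀N²A/ℓ = (4π×10⁻⁷)(3370)²(2.380×10^-3)/(0.692) = 4.908×10^-2 H.
U = ½LI² = ½(4.908×10^-2)(5.49)² = 0.7397 J.

U ≈ 0.740 J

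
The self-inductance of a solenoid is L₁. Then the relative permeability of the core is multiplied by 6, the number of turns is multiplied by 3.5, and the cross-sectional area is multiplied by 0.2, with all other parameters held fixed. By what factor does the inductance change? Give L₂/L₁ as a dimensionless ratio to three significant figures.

For a solenoid, L ∝ μᵣN²A/ℓ.
L₂/L₁ = (6) × (3.5)^2 × (0.2) = 14.7.

L₂/L₁ = 14.7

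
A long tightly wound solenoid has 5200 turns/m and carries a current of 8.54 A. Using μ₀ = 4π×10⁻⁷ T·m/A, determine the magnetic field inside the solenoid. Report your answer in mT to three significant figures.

B ≈ 55.8 mT

Inside a long solenoid, B = μ₀nI.
B = (4π×10⁻⁷)(5.200×10^3 m⁻¹)(8.54 A) = 5.580×10^-2 T.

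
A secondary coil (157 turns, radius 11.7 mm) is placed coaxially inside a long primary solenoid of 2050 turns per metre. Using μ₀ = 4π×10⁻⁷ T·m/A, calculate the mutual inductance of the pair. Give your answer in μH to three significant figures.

M ≈ 174 μH

The outer solenoid produces a uniform field B₁ = μ₀n₁I₁ across the inner coil,
so the flux linkage is N₂Φ = N₂B₁A₂ = μ₀n₁N₂A₂·I₁, giving M = μ₀n₁N₂A₂.
A₂ = πr² = π(1.170×10^-2 m)² = 4.301×10^-4 m².
M = (4π×10⁻⁷)(2050)(157)(4.301×10^-4) = 1.739×10^-4 H.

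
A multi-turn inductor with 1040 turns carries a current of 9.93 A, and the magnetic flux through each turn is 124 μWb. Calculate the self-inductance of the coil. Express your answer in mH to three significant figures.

L ≈ 13.0 mH

Self-inductance is defined by L = NΦ_B/I (flux linkage over current).
L = (1040)(1.240×10^-4 Wb)/(9.93 A) = 1.299×10^-2 H.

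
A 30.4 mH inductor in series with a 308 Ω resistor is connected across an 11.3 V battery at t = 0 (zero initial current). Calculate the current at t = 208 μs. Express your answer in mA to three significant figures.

τ = L/R = 3.040×10^-2/308 = 9.870×10^-5 s; final current I_∞ = ε/R = 11.3/308 = 3.669×10^-2 A.
I(t) = I_∞(1 − e^(−t/τ)) with t/τ = 2.107.
I = (3.669×10^-2)(1 − e^(−2.107)) = 3.223×10^-2 A.

I ≈ 32.2 mA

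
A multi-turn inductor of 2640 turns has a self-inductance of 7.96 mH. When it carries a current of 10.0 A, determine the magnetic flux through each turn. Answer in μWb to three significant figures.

Φ_B ≈ 30.2 μWb

From L = NΦ_B/I, the flux per turn is Φ_B = LI/N.
Φ_B = (7.960×10^-3 H)(10.0 A)/2640 = 3.015×10^-5 Wb.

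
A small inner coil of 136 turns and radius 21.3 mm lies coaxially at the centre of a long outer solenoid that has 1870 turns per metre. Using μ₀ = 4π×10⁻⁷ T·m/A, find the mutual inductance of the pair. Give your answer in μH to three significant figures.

The outer solenoid produces a uniform field B₁ = μ₀n₁I₁ across the inner coil,
so the flux linkage is N₂Φ = N₂B₁A₂ = μ₀n₁N₂A₂·I₁, giving M = μ₀n₁N₂A₂.
A₂ = πr² = π(2.130×10^-2 m)² = 1.425×10^-3 m².
M = (4π×10⁻⁷)(1870)(136)(1.425×10^-3) = 4.555×10^-4 H.

M ≈ 456 μH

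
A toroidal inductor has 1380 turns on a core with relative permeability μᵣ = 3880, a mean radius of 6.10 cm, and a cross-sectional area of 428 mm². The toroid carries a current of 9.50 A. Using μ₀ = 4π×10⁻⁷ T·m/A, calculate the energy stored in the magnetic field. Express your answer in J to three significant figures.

U ≈ 468 J

L = μ₀μᵣN²A/(2πR) = (4π×10⁻⁷)(3880)(1380)²(4.280×10^-4)/(2π×6.100×10^-2) = 10.37 H.
U = ½LI² = ½(10.37)(9.50)² = 467.9 J.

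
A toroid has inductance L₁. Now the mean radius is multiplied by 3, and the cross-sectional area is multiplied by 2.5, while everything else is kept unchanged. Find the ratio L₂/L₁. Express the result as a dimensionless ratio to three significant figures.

L₂/L₁ = 0.833

For a toroid, L ∝ μᵣN²A/R.
L₂/L₁ = (3)^-1 × (2.5) = 0.833.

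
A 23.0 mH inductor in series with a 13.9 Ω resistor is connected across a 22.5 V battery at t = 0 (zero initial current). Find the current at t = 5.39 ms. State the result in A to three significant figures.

τ = L/R = 2.300×10^-2/13.9 = 1.6547×10^-3 s; final current I_∞ = ε/R = 22.5/13.9 = 1.619 A.
I(t) = I_∞(1 − e^(−t/τ)) with t/τ = 3.257.
I = (1.619)(1 − e^(−3.257)) = 1.556 A.

I ≈ 1.56 A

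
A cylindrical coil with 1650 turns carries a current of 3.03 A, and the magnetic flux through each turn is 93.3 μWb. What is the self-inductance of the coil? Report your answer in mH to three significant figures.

Self-inductance is defined by L = NΦ_B/I (flux linkage over current).
L = (1650)(9.330×10^-5 Wb)/(3.03 A) = 5.081×10^-2 H.

L ≈ 50.8 mH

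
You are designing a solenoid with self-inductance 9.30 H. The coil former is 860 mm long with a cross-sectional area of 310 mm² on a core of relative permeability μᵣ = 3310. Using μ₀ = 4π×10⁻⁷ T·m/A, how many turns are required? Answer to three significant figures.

N ≈ 2490 turns

A = 310 mm² = 3.100×10^-4 m².
From L = μ₀μᵣN²A/ℓ, N = √(Lℓ / (μ₀μᵣA)).
N = √[(9.3)(0.86) / ((4π×10⁻⁷)(3310)×3.100×10^-4)] = √(6.203×10^6) ≈ 2490.5.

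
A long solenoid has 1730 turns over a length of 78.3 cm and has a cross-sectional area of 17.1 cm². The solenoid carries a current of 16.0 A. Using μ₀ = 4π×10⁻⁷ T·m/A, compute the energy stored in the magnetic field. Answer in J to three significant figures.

A = 17.1 cm² = 1.710×10^-3 m².
L = μ₀N²A/ℓ = (4π×10⁻⁷)(1730)²(1.710×10^-3)/(0.783) = 8.214×10^-3 H.
U = ½LI² = ½(8.214×10^-3)(16.0)² = 1.051 J.

U ≈ 1.05 J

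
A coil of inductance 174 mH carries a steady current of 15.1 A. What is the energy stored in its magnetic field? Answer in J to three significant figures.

U ≈ 19.8 J

Stored magnetic energy: U = ½LI².
U = ½(0.174 H)(15.1 A)² = 19.84 J.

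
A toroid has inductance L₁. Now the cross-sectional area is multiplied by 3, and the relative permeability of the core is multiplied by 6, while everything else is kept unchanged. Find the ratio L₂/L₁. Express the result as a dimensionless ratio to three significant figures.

For a toroid, L ∝ μᵣN²A/R.
L₂/L₁ = (3) × (6) = 18.0.

L₂/L₁ = 18.0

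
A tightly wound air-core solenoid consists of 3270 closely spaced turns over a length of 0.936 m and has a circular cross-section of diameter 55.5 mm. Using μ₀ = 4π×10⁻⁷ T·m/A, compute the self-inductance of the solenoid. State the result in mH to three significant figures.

A = π(d/2)² = π(2.775×10^-2 m)² = 2.419×10^-3 m².
For a long solenoid, L = μ₀N²A/ℓ.
L = (4π×10⁻⁷)(3270)²(2.419×10^-3)/(0.936 m) = 3.473×10^-2 H.

L ≈ 34.7 mH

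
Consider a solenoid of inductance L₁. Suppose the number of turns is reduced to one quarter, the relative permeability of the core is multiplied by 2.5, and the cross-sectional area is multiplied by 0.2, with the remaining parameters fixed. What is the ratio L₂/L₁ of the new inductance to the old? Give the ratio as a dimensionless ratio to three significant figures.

L₂/L₁ = 0.0313

For a solenoid, L ∝ μᵣN²A/ℓ.
L₂/L₁ = (0.25)^2 × (2.5) × (0.2) = 0.0313.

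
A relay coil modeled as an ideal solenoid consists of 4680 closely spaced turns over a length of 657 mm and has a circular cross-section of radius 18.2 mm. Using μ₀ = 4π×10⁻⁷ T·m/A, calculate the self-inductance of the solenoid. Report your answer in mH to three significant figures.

A = πr² = π(1.820×10^-2 m)² = 1.041×10^-3 m².
For a long solenoid, L = μ₀N²A/ℓ.
L = (4π×10⁻⁷)(4680)²(1.041×10^-3)/(0.657 m) = 4.359×10^-2 H.

L ≈ 43.6 mH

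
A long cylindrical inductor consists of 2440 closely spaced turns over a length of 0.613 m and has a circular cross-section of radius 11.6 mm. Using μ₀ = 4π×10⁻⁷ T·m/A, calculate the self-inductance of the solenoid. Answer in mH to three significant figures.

L ≈ 5.16 mH

A = πr² = π(1.160×10^-2 m)² = 4.227×10^-4 m².
For a long solenoid, L = μ₀N²A/ℓ.
L = (4π×10⁻⁷)(2440)²(4.227×10^-4)/(0.613 m) = 5.159×10^-3 H.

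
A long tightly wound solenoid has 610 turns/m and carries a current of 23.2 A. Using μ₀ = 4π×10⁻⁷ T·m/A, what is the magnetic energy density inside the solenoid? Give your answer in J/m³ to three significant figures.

B = μ₀nI = (4π×10⁻⁷)(610)(23.2) = 1.778×10^-2 T.
u = B²/(2μ₀) = (1.778×10^-2)²/(2×4π×10⁻⁷) = 125.8 J/m³.

u ≈ 126 J/m³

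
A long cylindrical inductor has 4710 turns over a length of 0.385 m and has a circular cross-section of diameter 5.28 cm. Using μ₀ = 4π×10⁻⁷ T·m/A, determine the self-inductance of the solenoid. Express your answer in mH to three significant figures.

A = π(d/2)² = π(2.640×10^-2 m)² = 2.190×10^-3 m².
For a long solenoid, L = μ₀N²A/ℓ.
L = (4π×10⁻⁷)(4710)²(2.190×10^-3)/(0.385 m) = 0.1585 H.

L ≈ 159 mH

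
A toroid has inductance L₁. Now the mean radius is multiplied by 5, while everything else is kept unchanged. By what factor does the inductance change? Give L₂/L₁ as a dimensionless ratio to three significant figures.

For a toroid, L ∝ μᵣN²A/R.
L₂/L₁ = (5)^-1 = 0.200.

L₂/L₁ = 0.200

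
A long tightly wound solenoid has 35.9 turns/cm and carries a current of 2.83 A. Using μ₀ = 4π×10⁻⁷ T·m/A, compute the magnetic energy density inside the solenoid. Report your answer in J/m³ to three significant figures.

u ≈ 64.9 J/m³

B = μ₀nI = (4π×10⁻⁷)(3.590×10^3)(2.83) = 1.277×10^-2 T.
u = B²/(2μ₀) = (1.277×10^-2)²/(2×4π×10⁻⁷) = 64.85 J/m³.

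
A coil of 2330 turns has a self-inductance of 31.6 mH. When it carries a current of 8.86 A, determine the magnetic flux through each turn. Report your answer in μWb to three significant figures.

Φ_B ≈ 120 μWb

From L = NΦ_B/I, the flux per turn is Φ_B = LI/N.
Φ_B = (3.160×10^-2 H)(8.86 A)/2330 = 1.202×10^-4 Wb.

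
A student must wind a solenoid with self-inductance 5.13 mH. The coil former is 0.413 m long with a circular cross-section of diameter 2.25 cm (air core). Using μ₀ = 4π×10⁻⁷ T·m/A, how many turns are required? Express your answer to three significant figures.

N ≈ 2060 turns

A = π(d/2)² = π(1.125×10^-2 m)² = 3.976×10^-4 m².
From L = μ₀N²A/ℓ, N = √(Lℓ / (μ₀A)).
N = √[(5.130×10^-3)(0.413) / ((4π×10⁻⁷)×3.976×10^-4)] = √(4.240×10^6) ≈ 2059.2.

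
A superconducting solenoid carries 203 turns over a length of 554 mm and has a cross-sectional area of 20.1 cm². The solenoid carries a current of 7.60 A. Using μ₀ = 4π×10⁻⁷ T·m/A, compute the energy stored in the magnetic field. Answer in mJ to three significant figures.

U ≈ 5.43 mJ

A = 20.1 cm² = 2.010×10^-3 m².
L = μ₀N²A/ℓ = (4π×10⁻⁷)(203)²(2.010×10^-3)/(0.554) = 1.879×10^-4 H.
U = ½LI² = ½(1.879×10^-4)(7.60)² = 5.426×10^-3 J.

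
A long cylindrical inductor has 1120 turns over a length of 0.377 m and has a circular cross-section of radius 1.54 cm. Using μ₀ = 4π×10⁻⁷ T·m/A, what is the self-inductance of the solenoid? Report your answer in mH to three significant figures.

A = πr² = π(1.540×10^-2 m)² = 7.451×10^-4 m².
For a long solenoid, L = μ₀N²A/ℓ.
L = (4π×10⁻⁷)(1120)²(7.451×10^-4)/(0.377 m) = 3.115×10^-3 H.

L ≈ 3.12 mH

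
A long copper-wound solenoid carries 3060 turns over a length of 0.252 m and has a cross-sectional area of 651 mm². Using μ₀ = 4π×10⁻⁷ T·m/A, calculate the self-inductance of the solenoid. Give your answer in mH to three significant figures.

A = 651 mm² = 6.510×10^-4 m².
For a long solenoid, L = μ₀N²A/ℓ.
L = (4π×10⁻⁷)(3060)²(6.510×10^-4)/(0.252 m) = 3.040×10^-2 H.

L ≈ 30.4 mH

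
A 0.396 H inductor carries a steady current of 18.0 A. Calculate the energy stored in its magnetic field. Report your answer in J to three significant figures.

U ≈ 64.2 J

Stored magnetic energy: U = ½LI².
U = ½(0.396 H)(18.0 A)² = 64.15 J.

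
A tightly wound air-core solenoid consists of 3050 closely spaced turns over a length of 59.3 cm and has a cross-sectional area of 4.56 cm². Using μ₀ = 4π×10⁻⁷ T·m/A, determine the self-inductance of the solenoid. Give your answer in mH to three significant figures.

A = 4.56 cm² = 4.560×10^-4 m².
For a long solenoid, L = μ₀N²A/ℓ.
L = (4π×10⁻⁷)(3050)²(4.560×10^-4)/(0.593 m) = 8.989×10^-3 H.

L ≈ 8.99 mH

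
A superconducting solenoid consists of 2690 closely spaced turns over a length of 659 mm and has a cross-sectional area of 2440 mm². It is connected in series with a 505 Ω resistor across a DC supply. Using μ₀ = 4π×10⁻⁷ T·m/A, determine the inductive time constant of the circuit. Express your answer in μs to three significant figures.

A = 2440 mm² = 2.440×10^-3 m².
L = μ₀N²A/ℓ = (4π×10⁻⁷)(2690)²(2.440×10^-3)/(0.659) = 3.367×10^-2 H.
τ = L/R = (3.367×10^-2)/(505) = 6.667×10^-5 s.

τ ≈ 66.7 μs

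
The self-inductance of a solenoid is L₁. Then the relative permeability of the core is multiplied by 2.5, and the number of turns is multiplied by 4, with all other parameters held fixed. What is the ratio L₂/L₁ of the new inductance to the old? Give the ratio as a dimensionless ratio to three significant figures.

L₂/L₁ = 40.0

For a solenoid, L ∝ μᵣN²A/ℓ.
L₂/L₁ = (2.5) × (4)^2 = 40.0.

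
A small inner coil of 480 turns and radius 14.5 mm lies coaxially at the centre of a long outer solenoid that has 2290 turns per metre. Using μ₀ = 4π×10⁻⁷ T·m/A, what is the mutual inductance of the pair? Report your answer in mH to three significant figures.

M ≈ 0.912 mH

The outer solenoid produces a uniform field B₁ = μ₀n₁I₁ across the inner coil,
so the flux linkage is N₂Φ = N₂B₁A₂ = μ₀n₁N₂A₂·I₁, giving M = μ₀n₁N₂A₂.
A₂ = πr² = π(1.450×10^-2 m)² = 6.605×10^-4 m².
M = (4π×10⁻⁷)(2290)(480)(6.605×10^-4) = 9.124×10^-4 H.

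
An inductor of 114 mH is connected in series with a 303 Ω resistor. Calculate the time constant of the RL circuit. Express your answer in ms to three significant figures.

τ ≈ 0.376 ms

τ = L/R = (0.114 H)/(303 Ω) = 3.762×10^-4 s.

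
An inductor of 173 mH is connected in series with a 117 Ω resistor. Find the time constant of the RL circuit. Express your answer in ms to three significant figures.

τ = L/R = (0.173 H)/(117 Ω) = 1.479×10^-3 s.

τ ≈ 1.48 ms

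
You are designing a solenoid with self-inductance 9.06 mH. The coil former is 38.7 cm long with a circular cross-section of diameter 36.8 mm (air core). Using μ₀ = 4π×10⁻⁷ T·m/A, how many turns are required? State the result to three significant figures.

N ≈ 1620 turns

A = π(d/2)² = π(1.840×10^-2 m)² = 1.064×10^-3 m².
From L = μ₀N²A/ℓ, N = √(Lℓ / (μ₀A)).
N = √[(9.060×10^-3)(0.387) / ((4π×10⁻⁷)×1.064×10^-3)] = √(2.623×10^6) ≈ 1619.7.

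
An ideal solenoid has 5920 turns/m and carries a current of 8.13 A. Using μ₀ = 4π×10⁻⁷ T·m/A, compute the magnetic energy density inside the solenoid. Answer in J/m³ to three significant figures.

B = μ₀nI = (4π×10⁻⁷)(5.920×10^3)(8.13) = 6.048×10^-2 T.
u = B²/(2μ₀) = (6.048×10^-2)²/(2×4π×10⁻⁷) = 1.455×10^3 J/m³.

u ≈ 1460 J/m³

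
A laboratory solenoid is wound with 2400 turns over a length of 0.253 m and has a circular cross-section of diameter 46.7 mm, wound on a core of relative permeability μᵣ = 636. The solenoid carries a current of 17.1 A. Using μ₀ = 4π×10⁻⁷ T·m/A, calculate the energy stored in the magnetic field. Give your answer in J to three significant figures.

U ≈ 4560 J

A = π(d/2)² = π(2.335×10^-2 m)² = 1.713×10^-3 m².
L = μ₀μᵣN²A/ℓ = (4π×10⁻⁷)(636)(2400)²(1.713×10^-3)/(0.253) = 31.17 H.
U = ½LI² = ½(31.17)(17.1)² = 4.557×10^3 J.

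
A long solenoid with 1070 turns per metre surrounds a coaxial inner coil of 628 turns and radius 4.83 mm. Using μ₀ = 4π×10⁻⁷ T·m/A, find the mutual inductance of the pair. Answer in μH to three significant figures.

M ≈ 61.9 μH

The outer solenoid produces a uniform field B₁ = μ₀n₁I₁ across the inner coil,
so the flux linkage is N₂Φ = N₂B₁A₂ = μ₀n₁N₂A₂·I₁, giving M = μ₀n₁N₂A₂.
A₂ = πr² = π(4.830×10^-3 m)² = 7.329×10^-5 m².
M = (4π×10⁻⁷)(1070)(628)(7.329×10^-5) = 6.189×10^-5 H.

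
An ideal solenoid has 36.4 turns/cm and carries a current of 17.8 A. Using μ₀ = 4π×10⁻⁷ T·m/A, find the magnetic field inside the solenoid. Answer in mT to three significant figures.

B ≈ 81.4 mT

Inside a long solenoid, B = μ₀nI.
B = (4π×10⁻⁷)(3.640×10^3 m⁻¹)(17.8 A) = 8.142×10^-2 T.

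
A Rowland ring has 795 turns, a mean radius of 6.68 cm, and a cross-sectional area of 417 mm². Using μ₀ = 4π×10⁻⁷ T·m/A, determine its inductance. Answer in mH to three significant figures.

For a thin toroid, L = μ₀N²A/(2πR).
L = (4π×10⁻⁷)(795)²(4.170×10^-4) / (2π×6.680×10^-2 m) = 7.891×10^-4 H.

L ≈ 0.789 mH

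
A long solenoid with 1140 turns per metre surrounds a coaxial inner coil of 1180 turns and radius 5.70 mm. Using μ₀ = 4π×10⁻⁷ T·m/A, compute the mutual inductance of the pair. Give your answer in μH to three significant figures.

The outer solenoid produces a uniform field B₁ = μ₀n₁I₁ across the inner coil,
so the flux linkage is N₂Φ = N₂B₁A₂ = μ₀n₁N₂A₂·I₁, giving M = μ₀n₁N₂A₂.
A₂ = πr² = π(5.700×10^-3 m)² = 1.021×10^-4 m².
M = (4π×10⁻⁷)(1140)(1180)(1.021×10^-4) = 1.725×10^-4 H.

M ≈ 173 μH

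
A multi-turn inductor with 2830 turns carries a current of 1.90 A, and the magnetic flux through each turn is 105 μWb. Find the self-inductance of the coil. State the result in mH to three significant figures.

Self-inductance is defined by L = NΦ_B/I (flux linkage over current).
L = (2830)(1.050×10^-4 Wb)/(1.90 A) = 0.1564 H.

L ≈ 156 mH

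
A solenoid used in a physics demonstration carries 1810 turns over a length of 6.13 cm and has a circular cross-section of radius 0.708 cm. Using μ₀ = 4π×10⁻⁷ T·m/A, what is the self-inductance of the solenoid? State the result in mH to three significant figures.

L ≈ 10.6 mH

A = πr² = π(7.080×10^-3 m)² = 1.5748×10^-4 m².
For a long solenoid, L = μ₀N²A/ℓ.
L = (4π×10⁻⁷)(1810)²(1.5748×10^-4)/(6.130×10^-2 m) = 1.058×10^-2 H.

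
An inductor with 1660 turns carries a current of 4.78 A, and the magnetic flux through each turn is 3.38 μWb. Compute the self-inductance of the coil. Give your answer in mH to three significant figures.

Self-inductance is defined by L = NΦ_B/I (flux linkage over current).
L = (1660)(3.380×10^-6 Wb)/(4.78 A) = 1.174×10^-3 H.

L ≈ 1.17 mH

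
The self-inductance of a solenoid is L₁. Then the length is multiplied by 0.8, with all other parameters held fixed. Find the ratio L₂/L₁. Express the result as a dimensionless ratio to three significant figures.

L₂/L₁ = 1.25

For a solenoid, L ∝ μᵣN²A/ℓ.
L₂/L₁ = (0.8)^-1 = 1.25.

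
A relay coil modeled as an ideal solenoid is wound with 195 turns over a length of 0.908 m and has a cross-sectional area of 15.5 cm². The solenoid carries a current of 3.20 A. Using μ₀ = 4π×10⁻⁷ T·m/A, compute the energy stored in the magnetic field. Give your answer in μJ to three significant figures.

U ≈ 418 μJ

A = 15.5 cm² = 1.550×10^-3 m².
L = μ₀N²A/ℓ = (4π×10⁻⁷)(195)²(1.550×10^-3)/(0.908) = 8.157×10^-5 H.
U = ½LI² = ½(8.157×10^-5)(3.20)² = 4.176×10^-4 J.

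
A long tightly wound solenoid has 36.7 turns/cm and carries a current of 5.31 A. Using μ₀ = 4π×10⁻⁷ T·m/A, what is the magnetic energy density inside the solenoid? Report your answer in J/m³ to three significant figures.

B = μ₀nI = (4π×10⁻⁷)(3.670×10^3)(5.31) = 2.449×10^-2 T.
u = B²/(2μ₀) = (2.449×10^-2)²/(2×4π×10⁻⁷) = 238.6 J/m³.

u ≈ 239 J/m³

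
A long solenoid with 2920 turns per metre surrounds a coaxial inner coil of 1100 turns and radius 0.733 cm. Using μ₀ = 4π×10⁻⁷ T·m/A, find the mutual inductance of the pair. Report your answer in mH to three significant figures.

The outer solenoid produces a uniform field B₁ = μ₀n₁I₁ across the inner coil,
so the flux linkage is N₂Φ = N₂B₁A₂ = μ₀n₁N₂A₂·I₁, giving M = μ₀n₁N₂A₂.
A₂ = πr² = π(7.330×10^-3 m)² = 1.688×10^-4 m².
M = (4π×10⁻⁷)(2920)(1100)(1.688×10^-4) = 6.813×10^-4 H.

M ≈ 0.681 mH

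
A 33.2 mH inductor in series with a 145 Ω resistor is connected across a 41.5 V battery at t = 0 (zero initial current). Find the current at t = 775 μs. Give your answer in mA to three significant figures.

I ≈ 277 mA

τ = L/R = 3.320×10^-2/145 = 2.290×10^-4 s; final current I_∞ = ε/R = 41.5/145 = 0.2862 A.
I(t) = I_∞(1 − e^(−t/τ)) with t/τ = 3.385.
I = (0.2862)(1 − e^(−3.385)) = 0.2765 A.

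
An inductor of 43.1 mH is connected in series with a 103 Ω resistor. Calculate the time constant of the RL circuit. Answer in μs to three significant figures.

τ ≈ 418 μs

τ = L/R = (4.310×10^-2 H)/(103 Ω) = 4.184×10^-4 s.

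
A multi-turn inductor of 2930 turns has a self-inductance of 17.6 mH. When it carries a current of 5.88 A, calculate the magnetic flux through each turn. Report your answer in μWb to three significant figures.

Φ_B ≈ 35.3 μWb

From L = NΦ_B/I, the flux per turn is Φ_B = LI/N.
Φ_B = (1.760×10^-2 H)(5.88 A)/2930 = 3.532×10^-5 Wb.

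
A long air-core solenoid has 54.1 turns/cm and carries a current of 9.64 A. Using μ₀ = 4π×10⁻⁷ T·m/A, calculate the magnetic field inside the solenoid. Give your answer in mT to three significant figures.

Inside a long solenoid, B = μ₀nI.
B = (4π×10⁻⁷)(5.410×10^3 m⁻¹)(9.64 A) = 6.554×10^-2 T.

B ≈ 65.5 mT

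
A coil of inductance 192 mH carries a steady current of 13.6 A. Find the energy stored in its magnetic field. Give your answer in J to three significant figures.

U ≈ 17.8 J

Stored magnetic energy: U = ½LI².
U = ½(0.192 H)(13.6 A)² = 17.76 J.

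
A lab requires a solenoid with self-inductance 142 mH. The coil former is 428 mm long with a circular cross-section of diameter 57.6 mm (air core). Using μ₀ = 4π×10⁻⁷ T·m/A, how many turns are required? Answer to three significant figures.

N ≈ 4310 turns

A = π(d/2)² = π(2.880×10^-2 m)² = 2.606×10^-3 m².
From L = μ₀N²A/ℓ, N = √(Lℓ / (μ₀A)).
N = √[(0.142)(0.428) / ((4π×10⁻⁷)×2.606×10^-3)] = √(1.856×10^7) ≈ 4308.2.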